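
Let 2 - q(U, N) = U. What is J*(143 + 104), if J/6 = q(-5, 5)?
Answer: 10374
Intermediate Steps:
q(U, N) = 2 - U
J = 42 (J = 6*(2 - 1*(-5)) = 6*(2 + 5) = 6*7 = 42)
J*(143 + 104) = 42*(143 + 104) = 42*247 = 10374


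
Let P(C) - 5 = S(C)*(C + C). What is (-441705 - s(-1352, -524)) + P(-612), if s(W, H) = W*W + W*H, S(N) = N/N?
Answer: -2979276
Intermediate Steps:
S(N) = 1
s(W, H) = W**2 + H*W
P(C) = 5 + 2*C (P(C) = 5 + 1*(C + C) = 5 + 1*(2*C) = 5 + 2*C)
(-441705 - s(-1352, -524)) + P(-612) = (-441705 - (-1352)*(-524 - 1352)) + (5 + 2*(-612)) = (-441705 - (-1352)*(-1876)) + (5 - 1224) = (-441705 - 1*2536352) - 1219 = (-441705 - 2536352) - 1219 = -2978057 - 1219 = -2979276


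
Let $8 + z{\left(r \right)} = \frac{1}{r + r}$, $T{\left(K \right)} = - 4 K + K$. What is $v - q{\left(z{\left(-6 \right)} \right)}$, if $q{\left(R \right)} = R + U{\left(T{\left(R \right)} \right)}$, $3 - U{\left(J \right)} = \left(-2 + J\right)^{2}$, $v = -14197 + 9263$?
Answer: $- \frac{212825}{48} \approx -4433.9$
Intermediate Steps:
$T{\left(K \right)} = - 3 K$
$v = -4934$
$z{\left(r \right)} = -8 + \frac{1}{2 r}$ ($z{\left(r \right)} = -8 + \frac{1}{r + r} = -8 + \frac{1}{2 r}$)
$U{\left(J \right)} = 3 - \left(-2 + J\right)^{2}$
$q{\left(R \right)} = 3 + R - \left(-2 - 3 R\right)^{2}$ ($q{\left(R \right)} = R - \left(-3 + \left(-2 - 3 R\right)^{2}\right) = 3 + R - \left(-2 - 3 R\right)^{2}$)
$v - q{\left(z{\left(-6 \right)} \right)} = -4934 - \left(3 - \left(8 - \frac{1}{2 \left(-6\right)}\right) - \left(2 + 3 \left(-8 + \frac{1}{2 \left(-6\right)}\right)\right)^{2}\right) = -4934 - \left(3 + \left(-8 + \frac{1}{2} \left(- \frac{1}{6}\right)\right) - \left(2 + 3 \left(-8 + \frac{1}{2} \left(- \frac{1}{6}\right)\right)\right)^{2}\right) = -4934 - \left(3 - \frac{97}{12} - \left(2 + 3 \left(-8 - \frac{1}{12}\right)\right)^{2}\right) = -4934 - \left(3 - \frac{97}{12} - \left(2 + 3 \left(- \frac{97}{12}\right)\right)^{2}\right) = -4934 - \left(3 - \frac{97}{12} - \left(2 - \frac{97}{4}\right)^{2}\right) = -4934 - \left(3 - \frac{97}{12} - \left(- \frac{89}{4}\right)^{2}\right) = -4934 - \left(3 - \frac{97}{12} - \frac{7921}{16}\right) = -4934 - - \frac{24007}{48} = -4934 + \frac{24007}{48} = - \frac{212825}{48}$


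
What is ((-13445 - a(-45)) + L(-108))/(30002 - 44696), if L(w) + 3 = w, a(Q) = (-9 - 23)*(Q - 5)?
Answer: 2526/2449 ≈ 1.0314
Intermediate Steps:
a(Q) = 160 - 32*Q (a(Q) = -32*(-5 + Q) = 160 - 32*Q)
L(w) = -3 + w
((-13445 - a(-45)) + L(-108))/(30002 - 44696) = ((-13445 - (160 - 32*(-45))) + (-3 - 108))/(30002 - 44696) = ((-13445 - (160 + 1440)) - 111)/(-14694) = ((-13445 - 1*1600) - 111)*(-1/14694) = ((-13445 - 1600) - 111)*(-1/14694) = (-15045 - 111)*(-1/14694) = -15156*(-1/14694) = 2526/2449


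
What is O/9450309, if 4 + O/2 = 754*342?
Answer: 515728/9450309 ≈ 0.054573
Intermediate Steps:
O = 515728 (O = -8 + 2*(754*342) = -8 + 2*257868 = -8 + 515736 = 515728)
O/9450309 = 515728/9450309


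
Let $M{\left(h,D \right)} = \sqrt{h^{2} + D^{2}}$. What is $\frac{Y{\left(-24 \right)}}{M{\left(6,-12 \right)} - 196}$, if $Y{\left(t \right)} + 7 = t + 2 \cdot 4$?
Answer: $\frac{1127}{9559} + \frac{69 \sqrt{5}}{19118} \approx 0.12597$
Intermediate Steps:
$M{\left(h,D \right)} = \sqrt{D^{2} + h^{2}}$
$Y{\left(t \right)} = 1 + t$ ($Y{\left(t \right)} = -7 + \left(t + 2 \cdot 4\right) = -7 + \left(t + 8\right) = -7 + \left(8 + t\right) = 1 + t$)
$\frac{Y{\left(-24 \right)}}{M{\left(6,-12 \right)} - 196} = \frac{1 - 24}{\sqrt{\left(-12\right)^{2} + 6^{2}} - 196} = - \frac{23}{\sqrt{144 + 36} - 196} = - \frac{23}{\sqrt{180} - 196} = - \frac{23}{6 \sqrt{5} - 196} = - \frac{23}{-196 + 6 \sqrt{5}}$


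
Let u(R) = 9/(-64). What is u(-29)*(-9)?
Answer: 81/64 ≈ 1.2656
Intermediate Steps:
u(R) = -9/64 (u(R) = 9*(-1/64) = -9/64)
u(-29)*(-9) = -9/64*(-9) = 81/64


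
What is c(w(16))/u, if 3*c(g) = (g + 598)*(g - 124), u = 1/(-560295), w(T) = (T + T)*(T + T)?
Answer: -272639547000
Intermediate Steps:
w(T) = 4*T² (w(T) = (2*T)*(2*T) = 4*T²)
u = -1/560295 ≈ -1.7848e-6
c(g) = (-124 + g)*(598 + g)/3 (c(g) = ((g + 598)*(g - 124))/3 = ((598 + g)*(-124 + g))/3 = ((-124 + g)*(598 + g))/3 = (-124 + g)*(598 + g)/3)
c(w(16))/u = (-74152/3 + 158*(4*16²) + (4*16²)²/3)/(-1/560295) = (-74152/3 + 158*(4*256) + (4*256)²/3)*(-560295) = (-74152/3 + 158*1024 + (⅓)*1024²)*(-560295) = (-74152/3 + 161792 + (⅓)*1048576)*(-560295) = (-74152/3 + 161792 + 1048576/3)*(-560295) = 486600*(-560295) = -272639547000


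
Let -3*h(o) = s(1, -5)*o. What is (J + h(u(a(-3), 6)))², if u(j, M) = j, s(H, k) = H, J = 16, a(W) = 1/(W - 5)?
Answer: 148225/576 ≈ 257.33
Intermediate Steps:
a(W) = 1/(-5 + W)
h(o) = -o/3
(J + h(u(a(-3), 6)))² = (16 - 1/(3*(-5 - 3)))² = (16 - ⅓/(-8))² = (16 - ⅓*(-⅛))² = (16 + 1/24)² = (385/24)² = 148225/576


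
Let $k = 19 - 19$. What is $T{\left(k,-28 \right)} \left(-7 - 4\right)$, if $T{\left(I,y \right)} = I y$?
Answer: $0$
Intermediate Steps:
$k = 0$ ($k = 19 - 19 = 0$)
$T{\left(k,-28 \right)} \left(-7 - 4\right) = 0 \left(-28\right) \left(-7 - 4\right) = 0 \left(-7 - 4\right) = 0 \left(-11\right) = 0$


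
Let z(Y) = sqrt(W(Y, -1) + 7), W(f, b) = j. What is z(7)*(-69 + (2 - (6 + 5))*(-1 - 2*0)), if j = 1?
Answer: -120*sqrt(2) ≈ -169.71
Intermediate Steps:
W(f, b) = 1
z(Y) = 2*sqrt(2) (z(Y) = sqrt(1 + 7) = sqrt(8) = 2*sqrt(2))
z(7)*(-69 + (2 - (6 + 5))*(-1 - 2*0)) = (2*sqrt(2))*(-69 + (2 - (6 + 5))*(-1 - 2*0)) = (2*sqrt(2))*(-69 + (2 - 1*11)*(-1 + 0)) = (2*sqrt(2))*(-69 + (2 - 11)*(-1)) = (2*sqrt(2))*(-69 - 9*(-1)) = (2*sqrt(2))*(-69 + 9) = (2*sqrt(2))*(-60) = -120*sqrt(2)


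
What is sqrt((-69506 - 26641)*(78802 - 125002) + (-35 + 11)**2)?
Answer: 6*sqrt(123388666) ≈ 66648.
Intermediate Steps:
sqrt((-69506 - 26641)*(78802 - 125002) + (-35 + 11)**2) = sqrt(-96147*(-46200) + (-24)**2) = sqrt(4441991400 + 576) = sqrt(4441991976) = 6*sqrt(123388666)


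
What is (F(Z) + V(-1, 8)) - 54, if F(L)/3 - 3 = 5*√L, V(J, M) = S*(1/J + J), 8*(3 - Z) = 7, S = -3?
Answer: -39 + 15*√34/4 ≈ -17.134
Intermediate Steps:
Z = 17/8 (Z = 3 - ⅛*7 = 3 - 7/8 = 17/8 ≈ 2.1250)
V(J, M) = -3*J - 3/J (V(J, M) = -3*(1/J + J) = -3*(J + 1/J) = -3*J - 3/J)
F(L) = 9 + 15*√L (F(L) = 9 + 3*(5*√L) = 9 + 15*√L)
(F(Z) + V(-1, 8)) - 54 = ((9 + 15*√(17/8)) + (-3*(-1) - 3/(-1))) - 54 = ((9 + 15*(√34/4)) + (3 - 3*(-1))) - 54 = ((9 + 15*√34/4) + (3 + 3)) - 54 = ((9 + 15*√34/4) + 6) - 54 = (15 + 15*√34/4) - 54 = -39 + 15*√34/4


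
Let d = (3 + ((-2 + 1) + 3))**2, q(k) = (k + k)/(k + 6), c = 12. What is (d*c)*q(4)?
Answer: 240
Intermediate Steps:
q(k) = 2*k/(6 + k) (q(k) = (2*k)/(6 + k) = 2*k/(6 + k))
d = 25 (d = (3 + (-1 + 3))**2 = (3 + 2)**2 = 5**2 = 25)
(d*c)*q(4) = (25*12)*(2*4/(6 + 4)) = 300*(2*4/10) = 300*(2*4*(1/10)) = 300*(4/5) = 240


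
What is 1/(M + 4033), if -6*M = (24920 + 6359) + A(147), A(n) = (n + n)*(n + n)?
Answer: -6/93517 ≈ -6.4160e-5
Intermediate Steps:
A(n) = 4*n**2 (A(n) = (2*n)*(2*n) = 4*n**2)
M = -117715/6 (M = -((24920 + 6359) + 4*147**2)/6 = -(31279 + 4*21609)/6 = -(31279 + 86436)/6 = -1/6*117715 = -117715/6 ≈ -19619.)
1/(M + 4033) = 1/(-117715/6 + 4033) = 1/(-93517/6) = -6/93517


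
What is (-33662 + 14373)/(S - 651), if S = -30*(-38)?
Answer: -19289/489 ≈ -39.446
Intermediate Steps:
S = 1140
(-33662 + 14373)/(S - 651) = (-33662 + 14373)/(1140 - 651) = -19289/489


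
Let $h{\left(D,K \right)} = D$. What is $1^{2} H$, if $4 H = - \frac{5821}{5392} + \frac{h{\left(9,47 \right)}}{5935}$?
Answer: $- \frac{34499107}{128006080} \approx -0.26951$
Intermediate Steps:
$H = - \frac{34499107}{128006080}$ ($H = \frac{- \frac{5821}{5392} + \frac{9}{5935}}{4} = \frac{1}{4} \left(- \frac{34499107}{32001520}\right) = - \frac{34499107}{128006080} \approx -0.26951$)
$1^{2} H = 1^{2} \left(- \frac{34499107}{128006080}\right) = 1 \left(- \frac{34499107}{128006080}\right) = - \frac{34499107}{128006080}$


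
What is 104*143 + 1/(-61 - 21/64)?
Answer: 58372536/3925 ≈ 14872.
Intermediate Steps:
104*143 + 1/(-61 - 21/64) = 14872 + 1/(-61 - 21*1/64) = 14872 + 1/(-61 - 21/64) = 14872 + 1/(-3925/64) = 14872 - 64/3925 = 58372536/3925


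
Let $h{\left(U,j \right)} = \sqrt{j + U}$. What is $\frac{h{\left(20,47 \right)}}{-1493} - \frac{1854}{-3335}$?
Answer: $\frac{1854}{3335} - \frac{\sqrt{67}}{1493} \approx 0.55044$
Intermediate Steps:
$h{\left(U,j \right)} = \sqrt{U + j}$
$\frac{h{\left(20,47 \right)}}{-1493} - \frac{1854}{-3335} = \frac{\sqrt{20 + 47}}{-1493} - \frac{1854}{-3335} = \sqrt{67} \left(- \frac{1}{1493}\right) - - \frac{1854}{3335} = - \frac{\sqrt{67}}{1493} + \frac{1854}{3335} = \frac{1854}{3335} - \frac{\sqrt{67}}{1493}$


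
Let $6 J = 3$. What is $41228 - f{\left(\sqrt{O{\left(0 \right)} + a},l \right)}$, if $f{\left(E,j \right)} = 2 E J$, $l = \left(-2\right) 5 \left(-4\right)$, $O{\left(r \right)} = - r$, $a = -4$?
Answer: $41228 - 2 i \approx 41228.0 - 2.0 i$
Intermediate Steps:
$J = \frac{1}{2}$ ($J = \frac{1}{6} \cdot 3 = \frac{1}{2} \approx 0.5$)
$l = 40$ ($l = \left(-10\right) \left(-4\right) = 40$)
$f{\left(E,j \right)} = E$ ($f{\left(E,j \right)} = 2 E \frac{1}{2} = E$)
$41228 - f{\left(\sqrt{O{\left(0 \right)} + a},l \right)} = 41228 - \sqrt{\left(-1\right) 0 - 4} = 41228 - \sqrt{0 - 4} = 41228 - \sqrt{-4} = 41228 - 2 i$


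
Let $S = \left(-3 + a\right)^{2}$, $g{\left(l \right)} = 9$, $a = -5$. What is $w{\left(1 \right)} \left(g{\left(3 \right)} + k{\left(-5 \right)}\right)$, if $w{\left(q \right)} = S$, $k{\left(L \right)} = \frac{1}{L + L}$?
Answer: $\frac{2848}{5} \approx 569.6$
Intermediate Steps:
$k{\left(L \right)} = \frac{1}{2 L}$
$S = 64$ ($S = \left(-3 - 5\right)^{2} = \left(-8\right)^{2} = 64$)
$w{\left(q \right)} = 64$
$w{\left(1 \right)} \left(g{\left(3 \right)} + k{\left(-5 \right)}\right) = 64 \left(9 + \frac{1}{2 \left(-5\right)}\right) = 64 \left(9 + \frac{1}{2} \left(- \frac{1}{5}\right)\right) = 64 \left(9 - \frac{1}{10}\right) = 64 \cdot \frac{89}{10} = \frac{2848}{5}$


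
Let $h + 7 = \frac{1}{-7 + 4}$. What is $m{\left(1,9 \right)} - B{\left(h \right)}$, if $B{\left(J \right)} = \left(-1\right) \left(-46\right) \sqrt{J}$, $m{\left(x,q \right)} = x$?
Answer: $1 - \frac{46 i \sqrt{66}}{3} \approx 1.0 - 124.57 i$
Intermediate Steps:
$h = - \frac{22}{3}$ ($h = -7 + \frac{1}{-7 + 4} = -7 + \frac{1}{-3} = -7 - \frac{1}{3} = - \frac{22}{3} \approx -7.3333$)
$B{\left(J \right)} = 46 \sqrt{J}$
$m{\left(1,9 \right)} - B{\left(h \right)} = 1 - 46 \sqrt{- \frac{22}{3}} = 1 - 46 \frac{i \sqrt{66}}{3} = 1 - \frac{46 i \sqrt{66}}{3}$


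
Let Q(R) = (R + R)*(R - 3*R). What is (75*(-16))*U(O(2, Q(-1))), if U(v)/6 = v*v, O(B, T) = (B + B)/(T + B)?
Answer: -28800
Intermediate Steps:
Q(R) = -4*R**2 (Q(R) = (2*R)*(-2*R) = -4*R**2)
O(B, T) = 2*B/(B + T) (O(B, T) = (2*B)/(B + T) = 2*B/(B + T))
U(v) = 6*v**2 (U(v) = 6*(v*v) = 6*v**2)
(75*(-16))*U(O(2, Q(-1))) = (75*(-16))*(6*(2*2/(2 - 4*(-1)**2))**2) = -7200*(2*2/(2 - 4*1))**2 = -7200*(2*2/(2 - 4))**2 = -7200*(2*2/(-2))**2 = -7200*(2*2*(-1/2))**2 = -7200*(-2)**2 = -7200*4 = -1200*24 = -28800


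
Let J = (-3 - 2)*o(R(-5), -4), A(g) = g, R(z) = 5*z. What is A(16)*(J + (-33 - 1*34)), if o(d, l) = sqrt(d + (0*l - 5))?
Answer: -1072 - 80*I*sqrt(30) ≈ -1072.0 - 438.18*I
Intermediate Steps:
o(d, l) = sqrt(-5 + d) (o(d, l) = sqrt(d + (0 - 5)) = sqrt(d - 5) = sqrt(-5 + d))
J = -5*I*sqrt(30) (J = (-3 - 2)*sqrt(-5 + 5*(-5)) = -5*sqrt(-5 - 25) = -5*I*sqrt(30) ≈ -27.386*I)
A(16)*(J + (-33 - 1*34)) = 16*(-5*I*sqrt(30) + (-33 - 1*34)) = 16*(-5*I*sqrt(30) + (-33 - 34)) = 16*(-5*I*sqrt(30) - 67) = 16*(-67 - 5*I*sqrt(30)) = -1072 - 80*I*sqrt(30)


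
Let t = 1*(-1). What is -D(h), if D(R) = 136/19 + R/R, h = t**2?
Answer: -155/19 ≈ -8.1579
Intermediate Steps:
t = -1
h = 1 (h = (-1)**2 = 1)
D(R) = 155/19 (D(R) = 136*(1/19) + 1 = 136/19 + 1 = 155/19)
-D(h) = -1*155/19 = -155/19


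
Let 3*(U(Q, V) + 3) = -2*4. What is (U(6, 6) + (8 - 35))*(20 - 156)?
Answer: 13328/3 ≈ 4442.7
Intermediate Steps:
U(Q, V) = -17/3 (U(Q, V) = -3 + (-2*4)/3 = -3 + (⅓)*(-8) = -3 - 8/3 = -17/3)
(U(6, 6) + (8 - 35))*(20 - 156) = (-17/3 + (8 - 35))*(20 - 156) = (-17/3 - 27)*(-136) = -98/3*(-136) = 13328/3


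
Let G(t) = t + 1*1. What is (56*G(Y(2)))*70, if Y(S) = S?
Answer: 11760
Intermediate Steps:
G(t) = 1 + t (G(t) = t + 1 = 1 + t)
(56*G(Y(2)))*70 = (56*(1 + 2))*70 = (56*3)*70 = 168*70 = 11760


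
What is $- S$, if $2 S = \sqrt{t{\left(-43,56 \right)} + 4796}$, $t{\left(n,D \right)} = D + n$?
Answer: $- \frac{\sqrt{4809}}{2} \approx -34.673$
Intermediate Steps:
$S = \frac{\sqrt{4809}}{2}$ ($S = \frac{\sqrt{\left(56 - 43\right) + 4796}}{2} = \frac{\sqrt{13 + 4796}}{2} = \frac{\sqrt{4809}}{2} \approx 34.673$)
$- S = - \frac{\sqrt{4809}}{2}$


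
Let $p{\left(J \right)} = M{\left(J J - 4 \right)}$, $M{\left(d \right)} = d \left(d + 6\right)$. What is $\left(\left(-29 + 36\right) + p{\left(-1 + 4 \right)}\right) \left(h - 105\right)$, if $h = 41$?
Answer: $-3968$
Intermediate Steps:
$M{\left(d \right)} = d \left(6 + d\right)$
$p{\left(J \right)} = \left(-4 + J^{2}\right) \left(2 + J^{2}\right)$ ($p{\left(J \right)} = \left(J J - 4\right) \left(6 + \left(J J - 4\right)\right) = \left(J^{2} - 4\right) \left(6 + \left(J^{2} - 4\right)\right) = \left(-4 + J^{2}\right) \left(6 + \left(-4 + J^{2}\right)\right) = \left(-4 + J^{2}\right) \left(2 + J^{2}\right)$)
$\left(\left(-29 + 36\right) + p{\left(-1 + 4 \right)}\right) \left(h - 105\right) = \left(\left(-29 + 36\right) + \left(-4 + \left(-1 + 4\right)^{2}\right) \left(2 + \left(-1 + 4\right)^{2}\right)\right) \left(41 - 105\right) = \left(7 + \left(-4 + 3^{2}\right) \left(2 + 3^{2}\right)\right) \left(-64\right) = \left(7 + \left(-4 + 9\right) \left(2 + 9\right)\right) \left(-64\right) = \left(7 + 5 \cdot 11\right) \left(-64\right) = \left(7 + 55\right) \left(-64\right) = 62 \left(-64\right) = -3968$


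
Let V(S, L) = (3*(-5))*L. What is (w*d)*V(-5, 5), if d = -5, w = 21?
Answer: 7875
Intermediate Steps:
V(S, L) = -15*L
(w*d)*V(-5, 5) = (21*(-5))*(-15*5) = -105*(-75) = 7875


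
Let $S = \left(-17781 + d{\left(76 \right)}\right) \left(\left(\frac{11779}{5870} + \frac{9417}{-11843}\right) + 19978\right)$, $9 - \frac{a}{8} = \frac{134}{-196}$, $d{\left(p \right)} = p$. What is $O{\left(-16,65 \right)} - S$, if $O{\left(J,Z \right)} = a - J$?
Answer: $\frac{240990707242401043}{681280418} \approx 3.5373 \cdot 10^{8}$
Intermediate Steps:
$a = \frac{3796}{49}$ ($a = 72 - 8 \frac{134}{-196} = 72 - 8 \cdot 134 \left(- \frac{1}{196}\right) = 72 - - \frac{268}{49} = 72 + \frac{268}{49} = \frac{3796}{49} \approx 77.469$)
$O{\left(J,Z \right)} = \frac{3796}{49} - J$
$S = - \frac{4918176399255867}{13903682}$ ($S = \left(-17781 + 76\right) \left(\left(\frac{11779}{5870} + \frac{9417}{-11843}\right) + 19978\right) = - 17705 \left(\left(11779 \cdot \frac{1}{5870} + 9417 \left(- \frac{1}{11843}\right)\right) + 19978\right) = - 17705 \left(\left(\frac{11779}{5870} - \frac{9417}{11843}\right) + 19978\right) = - 17705 \left(\frac{84220907}{69518410} + 19978\right) = \left(-17705\right) \frac{1388923015887}{69518410} = - \frac{4918176399255867}{13903682} \approx -3.5373 \cdot 10^{8}$)
$O{\left(-16,65 \right)} - S = \left(\frac{3796}{49} - -16\right) - - \frac{4918176399255867}{13903682} = \left(\frac{3796}{49} + 16\right) + \frac{4918176399255867}{13903682} = \frac{4580}{49} + \frac{4918176399255867}{13903682} = \frac{240990707242401043}{681280418}$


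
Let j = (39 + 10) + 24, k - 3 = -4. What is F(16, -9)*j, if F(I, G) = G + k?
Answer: -730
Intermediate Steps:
k = -1 (k = 3 - 4 = -1)
j = 73 (j = 49 + 24 = 73)
F(I, G) = -1 + G (F(I, G) = G - 1 = -1 + G)
F(16, -9)*j = (-1 - 9)*73 = -10*73 = -730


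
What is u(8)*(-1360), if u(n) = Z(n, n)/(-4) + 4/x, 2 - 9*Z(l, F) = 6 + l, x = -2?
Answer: 6800/3 ≈ 2266.7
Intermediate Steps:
Z(l, F) = -4/9 - l/9 (Z(l, F) = 2/9 - (6 + l)/9 = 2/9 + (-2/3 - l/9) = -4/9 - l/9)
u(n) = -17/9 + n/36 (u(n) = (-4/9 - n/9)/(-4) + 4/(-2) = (-4/9 - n/9)*(-1/4) + 4*(-1/2) = (1/9 + n/36) - 2 = -17/9 + n/36)
u(8)*(-1360) = (-17/9 + (1/36)*8)*(-1360) = (-17/9 + 2/9)*(-1360) = -5/3*(-1360) = 6800/3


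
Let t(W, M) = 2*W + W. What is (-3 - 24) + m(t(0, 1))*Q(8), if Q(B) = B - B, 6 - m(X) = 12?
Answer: -27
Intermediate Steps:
t(W, M) = 3*W
m(X) = -6 (m(X) = 6 - 1*12 = 6 - 12 = -6)
Q(B) = 0
(-3 - 24) + m(t(0, 1))*Q(8) = (-3 - 24) - 6*0 = -27 + 0 = -27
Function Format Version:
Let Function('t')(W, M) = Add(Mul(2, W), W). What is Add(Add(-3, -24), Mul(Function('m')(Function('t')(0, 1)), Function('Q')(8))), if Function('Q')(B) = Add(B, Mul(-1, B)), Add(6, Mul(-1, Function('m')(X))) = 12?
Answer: -27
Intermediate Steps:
Function('t')(W, M) = Mul(3, W)
Function('m')(X) = -6 (Function('m')(X) = Add(6, Mul(-1, 12)) = Add(6, -12) = -6)
Function('Q')(B) = 0
Add(Add(-3, -24), Mul(Function('m')(Function('t')(0, 1)), Function('Q')(8))) = Add(Add(-3, -24), Mul(-6, 0)) = Add(-27, 0) = -27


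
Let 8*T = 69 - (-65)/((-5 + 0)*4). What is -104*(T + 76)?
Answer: -35035/4 ≈ -8758.8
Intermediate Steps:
T = 263/32 (T = (69 - (-65)/((-5 + 0)*4))/8 = (69 - (-65)/((-5*4)))/8 = (69 - (-65)/(-20))/8 = (69 - (-65)*(-1)/20)/8 = (69 - 1*13/4)/8 = (69 - 13/4)/8 = (1/8)*(263/4) = 263/32 ≈ 8.2188)
-104*(T + 76) = -104*(263/32 + 76) = -104*2695/32 = -35035/4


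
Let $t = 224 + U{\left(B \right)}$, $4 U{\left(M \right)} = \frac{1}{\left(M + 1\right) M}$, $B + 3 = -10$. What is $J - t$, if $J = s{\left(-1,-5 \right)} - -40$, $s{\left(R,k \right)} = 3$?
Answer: $- \frac{112945}{624} \approx -181.0$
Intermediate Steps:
$B = -13$ ($B = -3 - 10 = -13$)
$J = 43$ ($J = 3 - -40 = 3 + 40 = 43$)
$U{\left(M \right)} = \frac{1}{4 M \left(1 + M\right)}$ ($U{\left(M \right)} = \frac{1}{4 \left(M + 1\right) M} = \frac{1}{4 \left(1 + M\right) M} = \frac{1}{4 M \left(1 + M\right)}$)
$t = \frac{139777}{624}$ ($t = 224 + \frac{1}{4 \left(-13\right) \left(1 - 13\right)} = 224 + \frac{1}{4} \left(- \frac{1}{13}\right) \frac{1}{-12} = 224 + \frac{1}{4} \left(- \frac{1}{13}\right) \left(- \frac{1}{12}\right) = 224 + \frac{1}{624} = \frac{139777}{624} \approx 224.0$)
$J - t = 43 - \frac{139777}{624} = - \frac{112945}{624}$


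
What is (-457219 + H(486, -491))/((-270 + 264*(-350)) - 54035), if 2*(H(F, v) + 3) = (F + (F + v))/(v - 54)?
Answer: 498372461/159908450 ≈ 3.1166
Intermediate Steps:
H(F, v) = -3 + (v + 2*F)/(2*(-54 + v)) (H(F, v) = -3 + ((F + (F + v))/(v - 54))/2 = -3 + ((v + 2*F)/(-54 + v))/2 = -3 + (v + 2*F)/(2*(-54 + v)))
(-457219 + H(486, -491))/((-270 + 264*(-350)) - 54035) = (-457219 + (162 + 486 - 5/2*(-491))/(-54 - 491))/((-270 + 264*(-350)) - 54035) = (-457219 + (162 + 486 + 2455/2)/(-545))/((-270 - 92400) - 54035) = (-457219 - 1/545*3751/2)/(-92670 - 54035) = (-457219 - 3751/1090)/(-146705) = -498372461/1090*(-1/146705) = 498372461/159908450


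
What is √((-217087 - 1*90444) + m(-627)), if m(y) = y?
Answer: I*√308158 ≈ 555.12*I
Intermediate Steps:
√((-217087 - 1*90444) + m(-627)) = √((-217087 - 1*90444) - 627) = √((-217087 - 90444) - 627) = √(-307531 - 627) = √(-308158) = I*√308158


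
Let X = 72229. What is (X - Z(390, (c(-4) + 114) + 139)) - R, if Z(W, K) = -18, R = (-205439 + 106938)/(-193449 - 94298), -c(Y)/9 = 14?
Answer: 20788759008/287747 ≈ 72247.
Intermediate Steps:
c(Y) = -126 (c(Y) = -9*14 = -126)
R = 98501/287747 (R = -98501/(-287747) = -98501*(-1/287747) = 98501/287747 ≈ 0.34232)
(X - Z(390, (c(-4) + 114) + 139)) - R = (72229 - 1*(-18)) - 1*98501/287747 = (72229 + 18) - 98501/287747 = 72247 - 98501/287747 = 20788759008/287747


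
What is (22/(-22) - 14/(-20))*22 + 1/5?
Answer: -32/5 ≈ -6.4000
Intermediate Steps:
(22/(-22) - 14/(-20))*22 + 1/5 = (22*(-1/22) - 14*(-1/20))*22 + 1/5 = (-1 + 7/10)*22 + 1/5 = -3/10*22 + 1/5 = -33/5 + 1/5 = -32/5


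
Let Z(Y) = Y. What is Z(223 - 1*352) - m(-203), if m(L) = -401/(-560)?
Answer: -72641/560 ≈ -129.72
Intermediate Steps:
m(L) = 401/560 (m(L) = -401*(-1/560) = 401/560)
Z(223 - 1*352) - m(-203) = (223 - 1*352) - 1*401/560 = (223 - 352) - 401/560 = -129 - 401/560 = -72641/560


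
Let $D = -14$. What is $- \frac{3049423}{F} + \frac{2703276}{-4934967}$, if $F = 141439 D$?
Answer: $\frac{3231973571915}{3257318388394} \approx 0.99222$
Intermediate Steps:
$F = -1980146$ ($F = 141439 \left(-14\right) = -1980146$)
$- \frac{3049423}{F} + \frac{2703276}{-4934967} = - \frac{3049423}{-1980146} + \frac{2703276}{-4934967} = \left(-3049423\right) \left(- \frac{1}{1980146}\right) + 2703276 \left(- \frac{1}{4934967}\right) = \frac{3049423}{1980146} - \frac{901092}{1644989} = \frac{3231973571915}{3257318388394}$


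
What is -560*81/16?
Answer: -2835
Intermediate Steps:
-560*81/16 = -1*2835 = -2835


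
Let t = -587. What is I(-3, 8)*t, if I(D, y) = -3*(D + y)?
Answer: 8805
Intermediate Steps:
I(D, y) = -3*D - 3*y
I(-3, 8)*t = (-3*(-3) - 3*8)*(-587) = (9 - 24)*(-587) = -15*(-587) = 8805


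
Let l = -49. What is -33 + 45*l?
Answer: -2238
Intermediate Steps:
-33 + 45*l = -33 + 45*(-49) = -33 - 2205 = -2238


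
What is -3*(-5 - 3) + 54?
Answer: 78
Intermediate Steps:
-3*(-5 - 3) + 54 = -3*(-8) + 54 = 24 + 54 = 78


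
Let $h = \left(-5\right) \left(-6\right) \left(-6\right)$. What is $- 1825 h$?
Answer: $328500$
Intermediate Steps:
$h = -180$ ($h = 30 \left(-6\right) = -180$)
$- 1825 h = \left(-1825\right) \left(-180\right) = 328500$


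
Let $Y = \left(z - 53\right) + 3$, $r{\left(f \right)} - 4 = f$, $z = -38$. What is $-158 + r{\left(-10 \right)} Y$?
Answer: $370$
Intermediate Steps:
$r{\left(f \right)} = 4 + f$
$Y = -88$ ($Y = \left(-38 - 53\right) + 3 = -91 + 3 = -88$)
$-158 + r{\left(-10 \right)} Y = -158 + \left(4 - 10\right) \left(-88\right) = -158 - -528 = -158 + 528 = 370$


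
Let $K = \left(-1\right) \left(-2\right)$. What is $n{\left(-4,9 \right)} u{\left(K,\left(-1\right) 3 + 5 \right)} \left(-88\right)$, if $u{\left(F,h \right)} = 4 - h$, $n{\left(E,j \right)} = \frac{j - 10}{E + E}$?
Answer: $-22$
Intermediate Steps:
$n{\left(E,j \right)} = \frac{-10 + j}{2 E}$
$K = 2$
$n{\left(-4,9 \right)} u{\left(K,\left(-1\right) 3 + 5 \right)} \left(-88\right) = \frac{-10 + 9}{2 \left(-4\right)} \left(4 - \left(\left(-1\right) 3 + 5\right)\right) \left(-88\right) = \frac{1}{2} \left(- \frac{1}{4}\right) \left(-1\right) \left(4 - \left(-3 + 5\right)\right) \left(-88\right) = \frac{4 - 2}{8} \left(-88\right) = \frac{1}{8} \cdot 2 \left(-88\right) = \frac{1}{4} \left(-88\right) = -22$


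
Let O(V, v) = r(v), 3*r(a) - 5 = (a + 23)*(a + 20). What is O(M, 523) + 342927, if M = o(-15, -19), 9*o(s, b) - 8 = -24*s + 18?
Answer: 1325264/3 ≈ 4.4175e+5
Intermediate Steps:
o(s, b) = 26/9 - 8*s/3 (o(s, b) = 8/9 + (-24*s + 18)/9 = 8/9 + (18 - 24*s)/9 = 8/9 + (2 - 8*s/3) = 26/9 - 8*s/3)
M = 386/9 (M = 26/9 - 8/3*(-15) = 26/9 + 40 = 386/9 ≈ 42.889)
r(a) = 5/3 + (20 + a)*(23 + a)/3 (r(a) = 5/3 + ((a + 23)*(a + 20))/3 = 5/3 + ((23 + a)*(20 + a))/3 = 5/3 + ((20 + a)*(23 + a))/3 = 5/3 + (20 + a)*(23 + a)/3)
O(V, v) = 155 + v²/3 + 43*v/3
O(M, 523) + 342927 = (155 + (⅓)*523² + (43/3)*523) + 342927 = (155 + (⅓)*273529 + 22489/3) + 342927 = (155 + 273529/3 + 22489/3) + 342927 = 296483/3 + 342927 = 1325264/3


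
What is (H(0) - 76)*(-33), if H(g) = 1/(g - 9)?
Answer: 7535/3 ≈ 2511.7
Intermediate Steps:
H(g) = 1/(-9 + g)
(H(0) - 76)*(-33) = (1/(-9 + 0) - 76)*(-33) = (1/(-9) - 76)*(-33) = (-1/9 - 76)*(-33) = -685/9*(-33) = 7535/3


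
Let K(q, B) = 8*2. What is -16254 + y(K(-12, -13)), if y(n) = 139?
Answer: -16115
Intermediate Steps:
K(q, B) = 16
-16254 + y(K(-12, -13)) = -16254 + 139 = -16115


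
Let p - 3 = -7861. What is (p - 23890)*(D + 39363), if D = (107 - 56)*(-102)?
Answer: -1084543428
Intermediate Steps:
D = -5202 (D = 51*(-102) = -5202)
p = -7858 (p = 3 - 7861 = -7858)
(p - 23890)*(D + 39363) = (-7858 - 23890)*(-5202 + 39363) = -31748*34161 = -1084543428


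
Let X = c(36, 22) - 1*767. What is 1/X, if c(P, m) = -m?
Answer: -1/789 ≈ -0.0012674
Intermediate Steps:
X = -789 (X = -1*22 - 1*767 = -22 - 767 = -789)
1/X = 1/(-789) = -1/789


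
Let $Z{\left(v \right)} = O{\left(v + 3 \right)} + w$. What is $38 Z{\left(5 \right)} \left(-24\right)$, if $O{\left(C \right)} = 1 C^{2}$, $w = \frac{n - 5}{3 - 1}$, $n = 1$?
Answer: $-56544$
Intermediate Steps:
$w = -2$ ($w = \frac{1 - 5}{3 - 1} = - \frac{4}{2} = \left(-4\right) \frac{1}{2} = -2$)
$O{\left(C \right)} = C^{2}$
$Z{\left(v \right)} = -2 + \left(3 + v\right)^{2}$ ($Z{\left(v \right)} = \left(v + 3\right)^{2} - 2 = \left(3 + v\right)^{2} - 2 = -2 + \left(3 + v\right)^{2}$)
$38 Z{\left(5 \right)} \left(-24\right) = 38 \left(-2 + \left(3 + 5\right)^{2}\right) \left(-24\right) = 38 \left(-2 + 8^{2}\right) \left(-24\right) = 38 \left(-2 + 64\right) \left(-24\right) = 38 \cdot 62 \left(-24\right) = 2356 \left(-24\right) = -56544$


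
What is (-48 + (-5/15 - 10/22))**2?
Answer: 2592100/1089 ≈ 2380.3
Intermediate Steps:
(-48 + (-5/15 - 10/22))**2 = (-48 + (-5*1/15 - 10*1/22))**2 = (-48 + (-1/3 - 5/11))**2 = (-48 - 26/33)**2 = (-1610/33)**2 = 2592100/1089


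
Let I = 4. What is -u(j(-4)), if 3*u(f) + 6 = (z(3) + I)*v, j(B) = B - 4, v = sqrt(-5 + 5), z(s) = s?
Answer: 2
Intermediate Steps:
v = 0 (v = sqrt(0) = 0)
j(B) = -4 + B
u(f) = -2 (u(f) = -2 + ((3 + 4)*0)/3 = -2 + (7*0)/3 = -2 + (1/3)*0 = -2 + 0 = -2)
-u(j(-4)) = -1*(-2) = 2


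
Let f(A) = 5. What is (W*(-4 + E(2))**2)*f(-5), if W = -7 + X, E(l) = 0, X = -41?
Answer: -3840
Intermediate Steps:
W = -48 (W = -7 - 41 = -48)
(W*(-4 + E(2))**2)*f(-5) = -48*(-4 + 0)**2*5 = -48*(-4)**2*5 = -48*16*5 = -768*5 = -3840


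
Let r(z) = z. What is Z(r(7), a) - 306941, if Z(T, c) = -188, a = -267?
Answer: -307129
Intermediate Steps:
Z(r(7), a) - 306941 = -188 - 306941 = -307129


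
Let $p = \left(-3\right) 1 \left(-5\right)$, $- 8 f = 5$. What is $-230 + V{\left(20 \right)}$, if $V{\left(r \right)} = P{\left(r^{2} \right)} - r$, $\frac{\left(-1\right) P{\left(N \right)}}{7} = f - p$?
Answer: $- \frac{1125}{8} \approx -140.63$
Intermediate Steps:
$f = - \frac{5}{8}$ ($f = \left(- \frac{1}{8}\right) 5 = - \frac{5}{8} \approx -0.625$)
$p = 15$ ($p = \left(-3\right) \left(-5\right) = 15$)
$P{\left(N \right)} = \frac{875}{8}$ ($P{\left(N \right)} = - 7 \left(- \frac{5}{8} - 15\right) = \left(-7\right) \left(- \frac{125}{8}\right) = \frac{875}{8}$)
$V{\left(r \right)} = \frac{875}{8} - r$
$-230 + V{\left(20 \right)} = -230 + \left(\frac{875}{8} - 20\right) = -230 + \frac{715}{8} = - \frac{1125}{8}$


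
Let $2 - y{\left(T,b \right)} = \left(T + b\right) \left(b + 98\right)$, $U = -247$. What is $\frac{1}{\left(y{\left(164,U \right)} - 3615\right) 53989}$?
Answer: $- \frac{1}{862744220} \approx -1.1591 \cdot 10^{-9}$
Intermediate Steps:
$y{\left(T,b \right)} = 2 - \left(98 + b\right) \left(T + b\right)$ ($y{\left(T,b \right)} = 2 - \left(T + b\right) \left(b + 98\right) = 2 - \left(T + b\right) \left(98 + b\right) = 2 - \left(98 + b\right) \left(T + b\right)$)
$\frac{1}{\left(y{\left(164,U \right)} - 3615\right) 53989} = \frac{1}{\left(\left(2 - \left(-247\right)^{2} - 16072 - -24206 - 164 \left(-247\right)\right) - 3615\right) 53989} = \frac{1}{\left(2 - 61009 - 16072 + 24206 + 40508\right) - 3615} \cdot \frac{1}{53989} = \frac{1}{-12365 - 3615} \cdot \frac{1}{53989} = \frac{1}{-15980} \cdot \frac{1}{53989} = \left(- \frac{1}{15980}\right) \frac{1}{53989} = - \frac{1}{862744220}$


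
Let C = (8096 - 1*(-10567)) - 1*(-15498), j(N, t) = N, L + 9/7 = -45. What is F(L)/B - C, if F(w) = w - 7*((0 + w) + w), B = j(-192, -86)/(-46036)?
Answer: 3083151/28 ≈ 1.1011e+5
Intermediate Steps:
L = -324/7 (L = -9/7 - 45 = -324/7 ≈ -46.286)
B = 48/11509 (B = -192/(-46036) = -192*(-1/46036) = 48/11509 ≈ 0.0041706)
F(w) = -13*w (F(w) = w - 7*(w + w) = w - 14*w = -13*w)
C = 34161 (C = (8096 + 10567) + 15498 = 18663 + 15498 = 34161)
F(L)/B - C = (-13*(-324/7))/(48/11509) - 1*34161 = (4212/7)*(11509/48) - 34161 = 4039659/28 - 34161 = 3083151/28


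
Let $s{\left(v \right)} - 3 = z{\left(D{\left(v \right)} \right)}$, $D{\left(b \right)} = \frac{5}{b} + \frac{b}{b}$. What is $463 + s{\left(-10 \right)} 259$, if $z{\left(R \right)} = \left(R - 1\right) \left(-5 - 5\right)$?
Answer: $2535$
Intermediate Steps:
$D{\left(b \right)} = 1 + \frac{5}{b}$ ($D{\left(b \right)} = \frac{5}{b} + 1 = 1 + \frac{5}{b}$)
$z{\left(R \right)} = 10 - 10 R$ ($z{\left(R \right)} = \left(-1 + R\right) \left(-10\right) = 10 - 10 R$)
$s{\left(v \right)} = 13 - \frac{10 \left(5 + v\right)}{v}$ ($s{\left(v \right)} = 3 + \left(10 - 10 \frac{5 + v}{v}\right) = 3 + \left(10 - \frac{10 \left(5 + v\right)}{v}\right) = 13 - \frac{10 \left(5 + v\right)}{v}$)
$463 + s{\left(-10 \right)} 259 = 463 + \left(3 - \frac{50}{-10}\right) 259 = 463 + \left(3 - -5\right) 259 = 463 + \left(3 + 5\right) 259 = 463 + 8 \cdot 259 = 463 + 2072 = 2535$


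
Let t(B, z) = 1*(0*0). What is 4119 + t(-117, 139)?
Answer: 4119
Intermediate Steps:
t(B, z) = 0 (t(B, z) = 1*0 = 0)
4119 + t(-117, 139) = 4119 + 0 = 4119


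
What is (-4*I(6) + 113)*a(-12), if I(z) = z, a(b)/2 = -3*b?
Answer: 6408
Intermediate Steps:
a(b) = -6*b (a(b) = 2*(-3*b) = -6*b)
(-4*I(6) + 113)*a(-12) = (-4*6 + 113)*(-6*(-12)) = (-24 + 113)*72 = 89*72 = 6408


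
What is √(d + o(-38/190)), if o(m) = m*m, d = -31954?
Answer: 3*I*√88761/5 ≈ 178.76*I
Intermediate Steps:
o(m) = m²
√(d + o(-38/190)) = √(-31954 + (-38/190)²) = √(-31954 + (-38*1/190)²) = √(-31954 + (-⅕)²) = √(-31954 + 1/25) = √(-798849/25) = 3*I*√88761/5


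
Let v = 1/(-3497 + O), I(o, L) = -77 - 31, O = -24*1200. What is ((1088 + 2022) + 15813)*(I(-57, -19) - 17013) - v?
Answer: -10463604118850/32297 ≈ -3.2398e+8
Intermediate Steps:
O = -28800
I(o, L) = -108
v = -1/32297 (v = 1/(-3497 - 28800) = 1/(-32297) = -1/32297 ≈ -3.0963e-5)
((1088 + 2022) + 15813)*(I(-57, -19) - 17013) - v = ((1088 + 2022) + 15813)*(-108 - 17013) - 1*(-1/32297) = (3110 + 15813)*(-17121) + 1/32297 = 18923*(-17121) + 1/32297 = -323980683 + 1/32297 = -10463604118850/32297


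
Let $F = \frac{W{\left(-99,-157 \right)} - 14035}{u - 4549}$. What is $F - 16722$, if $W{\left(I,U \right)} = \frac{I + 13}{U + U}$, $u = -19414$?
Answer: $- \frac{62909154450}{3762191} \approx -16721.0$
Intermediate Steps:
$W{\left(I,U \right)} = \frac{13 + I}{2 U}$
$F = \frac{2203452}{3762191}$ ($F = \frac{\frac{13 - 99}{2 \left(-157\right)} - 14035}{-19414 - 4549} = \frac{\frac{1}{2} \left(- \frac{1}{157}\right) \left(-86\right) - 14035}{-23963} = \left(\frac{43}{157} - 14035\right) \left(- \frac{1}{23963}\right) = \left(- \frac{2203452}{157}\right) \left(- \frac{1}{23963}\right) = \frac{2203452}{3762191} \approx 0.58568$)
$F - 16722 = \frac{2203452}{3762191} - 16722 = - \frac{62909154450}{3762191}$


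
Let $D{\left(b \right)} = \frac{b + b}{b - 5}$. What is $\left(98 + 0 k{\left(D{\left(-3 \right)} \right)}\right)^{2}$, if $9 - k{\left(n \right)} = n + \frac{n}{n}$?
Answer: $9604$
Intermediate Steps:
$D{\left(b \right)} = \frac{2 b}{-5 + b}$
$k{\left(n \right)} = 8 - n$ ($k{\left(n \right)} = 9 - \left(n + \frac{n}{n}\right) = 9 - \left(n + 1\right) = 9 - \left(1 + n\right) = 8 - n$)
$\left(98 + 0 k{\left(D{\left(-3 \right)} \right)}\right)^{2} = \left(98 + 0 \left(8 - 2 \left(-3\right) \frac{1}{-5 - 3}\right)\right)^{2} = \left(98 + 0 \left(8 - 2 \left(-3\right) \frac{1}{-8}\right)\right)^{2} = \left(98 + 0 \left(8 - 2 \left(-3\right) \left(- \frac{1}{8}\right)\right)\right)^{2} = \left(98 + 0 \left(8 - \frac{3}{4}\right)\right)^{2} = \left(98 + 0 \cdot \frac{29}{4}\right)^{2} = \left(98 + 0\right)^{2} = 98^{2} = 9604$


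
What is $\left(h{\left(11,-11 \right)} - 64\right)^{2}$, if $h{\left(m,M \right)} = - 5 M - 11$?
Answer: $400$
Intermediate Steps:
$h{\left(m,M \right)} = -11 - 5 M$
$\left(h{\left(11,-11 \right)} - 64\right)^{2} = \left(\left(-11 - -55\right) - 64\right)^{2} = \left(\left(-11 + 55\right) - 64\right)^{2} = \left(44 - 64\right)^{2} = \left(-20\right)^{2} = 400$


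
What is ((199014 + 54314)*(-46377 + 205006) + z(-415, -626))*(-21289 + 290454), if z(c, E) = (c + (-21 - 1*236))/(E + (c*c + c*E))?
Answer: 666584782362405559120/61627 ≈ 1.0816e+16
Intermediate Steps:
z(c, E) = (-257 + c)/(E + c**2 + E*c) (z(c, E) = (c + (-21 - 236))/(E + (c**2 + E*c)) = (c - 257)/(E + c**2 + E*c) = (-257 + c)/(E + c**2 + E*c))
((199014 + 54314)*(-46377 + 205006) + z(-415, -626))*(-21289 + 290454) = ((199014 + 54314)*(-46377 + 205006) + (-257 - 415)/(-626 + (-415)**2 - 626*(-415)))*(-21289 + 290454) = (253328*158629 - 672/(-626 + 172225 + 259790))*269165 = (40185167312 - 672/431389)*269165 = (40185167312 + (1/431389)*(-672))*269165 = (40185167312 - 96/61627)*269165 = (2476491305936528/61627)*269165 = 666584782362405559120/61627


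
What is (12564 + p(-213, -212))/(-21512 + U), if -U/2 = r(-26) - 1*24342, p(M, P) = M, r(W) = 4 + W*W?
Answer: 4117/8604 ≈ 0.47850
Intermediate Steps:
r(W) = 4 + W²
U = 47324 (U = -2*((4 + (-26)²) - 1*24342) = -2*((4 + 676) - 24342) = -2*(680 - 24342) = -2*(-23662) = 47324)
(12564 + p(-213, -212))/(-21512 + U) = (12564 - 213)/(-21512 + 47324) = 12351/25812 = 12351*(1/25812) = 4117/8604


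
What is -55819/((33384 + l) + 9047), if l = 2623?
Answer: -55819/45054 ≈ -1.2389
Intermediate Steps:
-55819/((33384 + l) + 9047) = -55819/((33384 + 2623) + 9047) = -55819/(36007 + 9047) = -55819/45054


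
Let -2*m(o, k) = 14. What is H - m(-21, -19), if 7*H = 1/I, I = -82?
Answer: 4017/574 ≈ 6.9983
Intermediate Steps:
H = -1/574 (H = (⅐)/(-82) = (⅐)*(-1/82) = -1/574 ≈ -0.0017422)
m(o, k) = -7 (m(o, k) = -½*14 = -7)
H - m(-21, -19) = -1/574 - 1*(-7) = -1/574 + 7 = 4017/574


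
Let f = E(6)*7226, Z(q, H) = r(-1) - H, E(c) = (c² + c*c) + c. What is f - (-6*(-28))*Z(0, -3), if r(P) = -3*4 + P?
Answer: 565308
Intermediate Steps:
r(P) = -12 + P
E(c) = c + 2*c² (E(c) = (c² + c²) + c = 2*c² + c = c + 2*c²)
Z(q, H) = -13 - H (Z(q, H) = (-12 - 1) - H = -13 - H)
f = 563628 (f = (6*(1 + 2*6))*7226 = (6*(1 + 12))*7226 = (6*13)*7226 = 78*7226 = 563628)
f - (-6*(-28))*Z(0, -3) = 563628 - (-6*(-28))*(-13 - 1*(-3)) = 563628 - 168*(-13 + 3) = 563628 - 168*(-10) = 563628 - 1*(-1680) = 563628 + 1680 = 565308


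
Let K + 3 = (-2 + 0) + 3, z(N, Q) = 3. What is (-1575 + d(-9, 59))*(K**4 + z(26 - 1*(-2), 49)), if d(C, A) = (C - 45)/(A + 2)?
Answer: -1826451/61 ≈ -29942.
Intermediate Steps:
d(C, A) = (-45 + C)/(2 + A)
K = -2 (K = -3 + ((-2 + 0) + 3) = -3 + (-2 + 3) = -3 + 1 = -2)
(-1575 + d(-9, 59))*(K**4 + z(26 - 1*(-2), 49)) = (-1575 + (-45 - 9)/(2 + 59))*((-2)**4 + 3) = (-1575 - 54/61)*(16 + 3) = (-1575 + (1/61)*(-54))*19 = (-1575 - 54/61)*19 = -96129/61*19 = -1826451/61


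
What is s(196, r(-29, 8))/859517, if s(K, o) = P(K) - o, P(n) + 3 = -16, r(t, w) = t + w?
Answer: 2/859517 ≈ 2.3269e-6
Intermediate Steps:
P(n) = -19 (P(n) = -3 - 16 = -19)
s(K, o) = -19 - o
s(196, r(-29, 8))/859517 = (-19 - (-29 + 8))/859517 = (-19 - 1*(-21))*(1/859517) = (-19 + 21)*(1/859517) = 2*(1/859517) = 2/859517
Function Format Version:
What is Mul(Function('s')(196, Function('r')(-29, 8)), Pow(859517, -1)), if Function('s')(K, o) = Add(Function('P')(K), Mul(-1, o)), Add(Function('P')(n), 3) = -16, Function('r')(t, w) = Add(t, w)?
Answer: Rational(2, 859517) ≈ 2.3269e-6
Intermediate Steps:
Function('P')(n) = -19 (Function('P')(n) = Add(-3, -16) = -19)
Function('s')(K, o) = Add(-19, Mul(-1, o))
Mul(Function('s')(196, Function('r')(-29, 8)), Pow(859517, -1)) = Mul(Add(-19, Mul(-1, Add(-29, 8))), Pow(859517, -1)) = Mul(Add(-19, Mul(-1, -21)), Rational(1, 859517)) = Mul(Add(-19, 21), Rational(1, 859517)) = Mul(2, Rational(1, 859517)) = Rational(2, 859517)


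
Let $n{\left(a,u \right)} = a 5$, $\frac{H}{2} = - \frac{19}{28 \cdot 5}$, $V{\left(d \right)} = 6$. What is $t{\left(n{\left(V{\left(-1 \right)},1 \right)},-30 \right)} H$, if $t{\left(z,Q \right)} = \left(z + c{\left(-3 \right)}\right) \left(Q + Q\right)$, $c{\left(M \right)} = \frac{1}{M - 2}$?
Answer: $\frac{16986}{35} \approx 485.31$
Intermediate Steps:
$c{\left(M \right)} = \frac{1}{-2 + M}$
$H = - \frac{19}{70}$ ($H = 2 \left(- \frac{19}{28 \cdot 5}\right) = 2 \left(- \frac{19}{140}\right) = - \frac{19}{70} \approx -0.27143$)
$n{\left(a,u \right)} = 5 a$
$t{\left(z,Q \right)} = 2 Q \left(- \frac{1}{5} + z\right)$ ($t{\left(z,Q \right)} = \left(z + \frac{1}{-2 - 3}\right) \left(Q + Q\right) = \left(z + \frac{1}{-5}\right) 2 Q = \left(z - \frac{1}{5}\right) 2 Q = \left(- \frac{1}{5} + z\right) 2 Q = 2 Q \left(- \frac{1}{5} + z\right)$)
$t{\left(n{\left(V{\left(-1 \right)},1 \right)},-30 \right)} H = \frac{2}{5} \left(-30\right) \left(-1 + 5 \cdot 5 \cdot 6\right) \left(- \frac{19}{70}\right) = \frac{2}{5} \left(-30\right) \left(-1 + 5 \cdot 30\right) \left(- \frac{19}{70}\right) = \frac{2}{5} \left(-30\right) \left(-1 + 150\right) \left(- \frac{19}{70}\right) = \frac{2}{5} \left(-30\right) 149 \left(- \frac{19}{70}\right) = \left(-1788\right) \left(- \frac{19}{70}\right) = \frac{16986}{35}$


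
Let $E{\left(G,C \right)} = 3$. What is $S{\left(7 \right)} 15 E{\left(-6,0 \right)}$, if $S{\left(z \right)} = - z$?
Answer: $-315$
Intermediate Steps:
$S{\left(7 \right)} 15 E{\left(-6,0 \right)} = \left(-1\right) 7 \cdot 15 \cdot 3 = \left(-7\right) 15 \cdot 3 = \left(-105\right) 3 = -315$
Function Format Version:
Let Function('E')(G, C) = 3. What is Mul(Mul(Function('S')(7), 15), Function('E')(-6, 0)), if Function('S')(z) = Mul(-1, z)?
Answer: -315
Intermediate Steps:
Mul(Mul(Function('S')(7), 15), Function('E')(-6, 0)) = Mul(Mul(Mul(-1, 7), 15), 3) = Mul(Mul(-7, 15), 3) = Mul(-105, 3) = -315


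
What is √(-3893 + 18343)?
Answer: 85*√2 ≈ 120.21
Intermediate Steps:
√(-3893 + 18343) = √14450 = 85*√2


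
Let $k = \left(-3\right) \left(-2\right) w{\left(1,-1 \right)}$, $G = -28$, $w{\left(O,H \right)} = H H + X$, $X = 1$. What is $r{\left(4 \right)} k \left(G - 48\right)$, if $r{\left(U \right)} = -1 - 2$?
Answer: $2736$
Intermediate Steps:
$r{\left(U \right)} = -3$ ($r{\left(U \right)} = -1 - 2 = -3$)
$w{\left(O,H \right)} = 1 + H^{2}$ ($w{\left(O,H \right)} = H H + 1 = H^{2} + 1 = 1 + H^{2}$)
$k = 12$ ($k = \left(-3\right) \left(-2\right) \left(1 + \left(-1\right)^{2}\right) = 6 \left(1 + 1\right) = 6 \cdot 2 = 12$)
$r{\left(4 \right)} k \left(G - 48\right) = \left(-3\right) 12 \left(-28 - 48\right) = - 36 \left(-28 - 48\right) = \left(-36\right) \left(-76\right) = 2736$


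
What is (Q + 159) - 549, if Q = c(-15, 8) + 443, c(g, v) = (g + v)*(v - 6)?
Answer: 39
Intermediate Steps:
c(g, v) = (-6 + v)*(g + v) (c(g, v) = (g + v)*(-6 + v) = (-6 + v)*(g + v))
Q = 429 (Q = (8² - 6*(-15) - 6*8 - 15*8) + 443 = (64 + 90 - 48 - 120) + 443 = -14 + 443 = 429)
(Q + 159) - 549 = (429 + 159) - 549 = 588 - 549 = 39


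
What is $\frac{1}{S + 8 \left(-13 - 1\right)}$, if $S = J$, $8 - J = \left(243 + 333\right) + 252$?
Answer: $- \frac{1}{932} \approx -0.001073$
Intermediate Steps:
$J = -820$ ($J = 8 - \left(\left(243 + 333\right) + 252\right) = 8 - \left(576 + 252\right) = 8 - 828 = -820$)
$S = -820$
$\frac{1}{S + 8 \left(-13 - 1\right)} = \frac{1}{-820 + 8 \left(-13 - 1\right)} = \frac{1}{-820 + 8 \left(-14\right)} = \frac{1}{-820 - 112} = \frac{1}{-932} = - \frac{1}{932}$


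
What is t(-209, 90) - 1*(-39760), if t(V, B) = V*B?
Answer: 20950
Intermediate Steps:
t(V, B) = B*V
t(-209, 90) - 1*(-39760) = 90*(-209) - 1*(-39760) = -18810 + 39760 = 20950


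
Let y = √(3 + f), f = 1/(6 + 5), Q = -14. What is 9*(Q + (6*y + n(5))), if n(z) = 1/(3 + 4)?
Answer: -873/7 + 54*√374/11 ≈ -29.777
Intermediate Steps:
f = 1/11 ≈ 0.090909
n(z) = ⅐ (n(z) = 1/7 = ⅐)
y = √374/11 (y = √(3 + 1/11) = √(34/11) = √374/11 ≈ 1.7581)
9*(Q + (6*y + n(5))) = 9*(-14 + (6*(√374/11) + ⅐)) = 9*(-14 + (6*√374/11 + ⅐)) = 9*(-14 + (⅐ + 6*√374/11)) = 9*(-97/7 + 6*√374/11) = -873/7 + 54*√374/11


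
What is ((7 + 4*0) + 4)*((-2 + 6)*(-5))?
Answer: -220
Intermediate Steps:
((7 + 4*0) + 4)*((-2 + 6)*(-5)) = ((7 + 0) + 4)*(4*(-5)) = (7 + 4)*(-20) = 11*(-20) = -220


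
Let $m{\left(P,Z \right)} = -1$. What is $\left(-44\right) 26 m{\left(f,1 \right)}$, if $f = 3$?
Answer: $1144$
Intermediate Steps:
$\left(-44\right) 26 m{\left(f,1 \right)} = \left(-44\right) 26 \left(-1\right) = \left(-1144\right) \left(-1\right) = 1144$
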